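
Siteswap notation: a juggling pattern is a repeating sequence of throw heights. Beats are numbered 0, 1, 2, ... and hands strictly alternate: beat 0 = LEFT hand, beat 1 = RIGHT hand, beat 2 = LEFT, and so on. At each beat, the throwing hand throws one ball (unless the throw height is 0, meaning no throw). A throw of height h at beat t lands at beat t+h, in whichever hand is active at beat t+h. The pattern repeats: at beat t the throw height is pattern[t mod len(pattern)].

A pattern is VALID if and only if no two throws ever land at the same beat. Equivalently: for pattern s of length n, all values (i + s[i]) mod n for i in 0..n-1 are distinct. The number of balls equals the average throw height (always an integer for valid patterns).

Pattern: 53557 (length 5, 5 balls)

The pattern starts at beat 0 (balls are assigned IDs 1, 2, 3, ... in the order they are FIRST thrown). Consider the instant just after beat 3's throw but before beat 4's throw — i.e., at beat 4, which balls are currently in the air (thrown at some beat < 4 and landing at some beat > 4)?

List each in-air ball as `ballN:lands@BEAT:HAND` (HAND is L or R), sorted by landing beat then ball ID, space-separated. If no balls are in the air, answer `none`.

Beat 0 (L): throw ball1 h=5 -> lands@5:R; in-air after throw: [b1@5:R]
Beat 1 (R): throw ball2 h=3 -> lands@4:L; in-air after throw: [b2@4:L b1@5:R]
Beat 2 (L): throw ball3 h=5 -> lands@7:R; in-air after throw: [b2@4:L b1@5:R b3@7:R]
Beat 3 (R): throw ball4 h=5 -> lands@8:L; in-air after throw: [b2@4:L b1@5:R b3@7:R b4@8:L]
Beat 4 (L): throw ball2 h=7 -> lands@11:R; in-air after throw: [b1@5:R b3@7:R b4@8:L b2@11:R]

Answer: ball1:lands@5:R ball3:lands@7:R ball4:lands@8:L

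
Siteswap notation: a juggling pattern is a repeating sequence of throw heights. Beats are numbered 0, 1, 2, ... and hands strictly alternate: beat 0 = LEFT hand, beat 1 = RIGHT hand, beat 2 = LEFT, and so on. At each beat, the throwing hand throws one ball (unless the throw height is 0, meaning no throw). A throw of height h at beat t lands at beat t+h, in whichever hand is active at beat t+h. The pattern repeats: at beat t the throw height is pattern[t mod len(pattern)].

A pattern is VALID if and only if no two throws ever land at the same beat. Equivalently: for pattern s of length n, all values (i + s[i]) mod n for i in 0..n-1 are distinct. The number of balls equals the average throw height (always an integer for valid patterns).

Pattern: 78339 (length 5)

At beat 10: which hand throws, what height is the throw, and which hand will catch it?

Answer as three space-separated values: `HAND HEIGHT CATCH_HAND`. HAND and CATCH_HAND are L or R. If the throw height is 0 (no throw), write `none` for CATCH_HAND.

Beat 10: 10 mod 2 = 0, so hand = L
Throw height = pattern[10 mod 5] = pattern[0] = 7
Lands at beat 10+7=17, 17 mod 2 = 1, so catch hand = R

Answer: L 7 R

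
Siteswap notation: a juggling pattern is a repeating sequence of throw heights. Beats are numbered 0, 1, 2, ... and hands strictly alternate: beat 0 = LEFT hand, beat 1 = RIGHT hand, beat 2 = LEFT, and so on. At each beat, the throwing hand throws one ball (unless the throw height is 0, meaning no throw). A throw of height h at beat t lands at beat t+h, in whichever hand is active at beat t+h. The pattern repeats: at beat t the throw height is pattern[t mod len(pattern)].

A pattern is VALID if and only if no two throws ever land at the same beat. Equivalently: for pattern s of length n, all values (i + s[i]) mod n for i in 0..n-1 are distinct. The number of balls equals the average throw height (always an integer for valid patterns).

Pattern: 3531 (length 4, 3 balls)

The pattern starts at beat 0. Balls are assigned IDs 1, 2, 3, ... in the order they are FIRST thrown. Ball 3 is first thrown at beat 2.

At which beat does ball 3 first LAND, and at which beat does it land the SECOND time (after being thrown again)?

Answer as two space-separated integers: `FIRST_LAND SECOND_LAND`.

Answer: 5 10

Derivation:
Beat 0 (L): throw ball1 h=3 -> lands@3:R; in-air after throw: [b1@3:R]
Beat 1 (R): throw ball2 h=5 -> lands@6:L; in-air after throw: [b1@3:R b2@6:L]
Beat 2 (L): throw ball3 h=3 -> lands@5:R; in-air after throw: [b1@3:R b3@5:R b2@6:L]
Beat 3 (R): throw ball1 h=1 -> lands@4:L; in-air after throw: [b1@4:L b3@5:R b2@6:L]
Beat 4 (L): throw ball1 h=3 -> lands@7:R; in-air after throw: [b3@5:R b2@6:L b1@7:R]
Beat 5 (R): throw ball3 h=5 -> lands@10:L; in-air after throw: [b2@6:L b1@7:R b3@10:L]
Beat 6 (L): throw ball2 h=3 -> lands@9:R; in-air after throw: [b1@7:R b2@9:R b3@10:L]
Beat 7 (R): throw ball1 h=1 -> lands@8:L; in-air after throw: [b1@8:L b2@9:R b3@10:L]
Beat 8 (L): throw ball1 h=3 -> lands@11:R; in-air after throw: [b2@9:R b3@10:L b1@11:R]
Beat 9 (R): throw ball2 h=5 -> lands@14:L; in-air after throw: [b3@10:L b1@11:R b2@14:L]
Beat 10 (L): throw ball3 h=3 -> lands@13:R; in-air after throw: [b1@11:R b3@13:R b2@14:L]
Ball 3: thrown@2 h=3 -> first land @5; rethrown@5 h=5 -> second land @10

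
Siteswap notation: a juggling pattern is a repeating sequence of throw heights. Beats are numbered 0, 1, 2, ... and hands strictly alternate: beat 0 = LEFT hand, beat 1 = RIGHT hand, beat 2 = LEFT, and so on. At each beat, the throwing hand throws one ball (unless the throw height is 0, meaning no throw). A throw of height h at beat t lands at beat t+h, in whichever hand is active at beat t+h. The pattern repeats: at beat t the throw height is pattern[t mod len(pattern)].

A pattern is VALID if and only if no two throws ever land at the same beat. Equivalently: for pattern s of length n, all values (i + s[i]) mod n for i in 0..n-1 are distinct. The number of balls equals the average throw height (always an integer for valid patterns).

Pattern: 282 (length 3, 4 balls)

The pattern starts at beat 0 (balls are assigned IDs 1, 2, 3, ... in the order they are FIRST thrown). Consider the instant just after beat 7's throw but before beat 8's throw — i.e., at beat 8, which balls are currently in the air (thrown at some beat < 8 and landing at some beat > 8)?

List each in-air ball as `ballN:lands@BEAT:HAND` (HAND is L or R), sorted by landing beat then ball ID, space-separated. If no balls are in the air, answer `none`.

Answer: ball2:lands@9:R ball1:lands@12:L ball3:lands@15:R

Derivation:
Beat 0 (L): throw ball1 h=2 -> lands@2:L; in-air after throw: [b1@2:L]
Beat 1 (R): throw ball2 h=8 -> lands@9:R; in-air after throw: [b1@2:L b2@9:R]
Beat 2 (L): throw ball1 h=2 -> lands@4:L; in-air after throw: [b1@4:L b2@9:R]
Beat 3 (R): throw ball3 h=2 -> lands@5:R; in-air after throw: [b1@4:L b3@5:R b2@9:R]
Beat 4 (L): throw ball1 h=8 -> lands@12:L; in-air after throw: [b3@5:R b2@9:R b1@12:L]
Beat 5 (R): throw ball3 h=2 -> lands@7:R; in-air after throw: [b3@7:R b2@9:R b1@12:L]
Beat 6 (L): throw ball4 h=2 -> lands@8:L; in-air after throw: [b3@7:R b4@8:L b2@9:R b1@12:L]
Beat 7 (R): throw ball3 h=8 -> lands@15:R; in-air after throw: [b4@8:L b2@9:R b1@12:L b3@15:R]
Beat 8 (L): throw ball4 h=2 -> lands@10:L; in-air after throw: [b2@9:R b4@10:L b1@12:L b3@15:R]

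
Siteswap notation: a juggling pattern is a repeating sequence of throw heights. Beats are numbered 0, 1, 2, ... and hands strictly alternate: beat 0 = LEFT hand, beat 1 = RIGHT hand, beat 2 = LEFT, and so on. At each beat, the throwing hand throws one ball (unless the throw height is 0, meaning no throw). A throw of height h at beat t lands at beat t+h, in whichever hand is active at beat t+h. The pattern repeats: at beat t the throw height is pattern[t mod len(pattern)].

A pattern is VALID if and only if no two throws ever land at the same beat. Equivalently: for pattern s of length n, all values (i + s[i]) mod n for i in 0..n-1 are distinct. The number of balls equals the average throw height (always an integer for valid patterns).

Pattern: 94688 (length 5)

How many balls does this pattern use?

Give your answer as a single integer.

Answer: 7

Derivation:
Pattern = [9, 4, 6, 8, 8], length n = 5
  position 0: throw height = 9, running sum = 9
  position 1: throw height = 4, running sum = 13
  position 2: throw height = 6, running sum = 19
  position 3: throw height = 8, running sum = 27
  position 4: throw height = 8, running sum = 35
Total sum = 35; balls = sum / n = 35 / 5 = 7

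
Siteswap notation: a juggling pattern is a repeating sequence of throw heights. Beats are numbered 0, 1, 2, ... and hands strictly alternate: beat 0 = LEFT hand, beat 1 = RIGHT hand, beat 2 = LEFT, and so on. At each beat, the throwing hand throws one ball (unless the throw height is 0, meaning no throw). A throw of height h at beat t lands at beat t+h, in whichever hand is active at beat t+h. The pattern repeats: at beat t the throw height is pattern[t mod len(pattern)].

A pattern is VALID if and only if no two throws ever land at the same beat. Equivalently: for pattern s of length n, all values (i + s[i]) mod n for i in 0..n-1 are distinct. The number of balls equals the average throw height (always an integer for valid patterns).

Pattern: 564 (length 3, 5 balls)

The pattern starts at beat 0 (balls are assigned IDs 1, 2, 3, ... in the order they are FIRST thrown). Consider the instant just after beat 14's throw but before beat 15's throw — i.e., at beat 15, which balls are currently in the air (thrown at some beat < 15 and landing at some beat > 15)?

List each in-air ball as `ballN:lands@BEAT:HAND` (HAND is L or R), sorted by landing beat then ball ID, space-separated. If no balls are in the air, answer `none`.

Beat 0 (L): throw ball1 h=5 -> lands@5:R; in-air after throw: [b1@5:R]
Beat 1 (R): throw ball2 h=6 -> lands@7:R; in-air after throw: [b1@5:R b2@7:R]
Beat 2 (L): throw ball3 h=4 -> lands@6:L; in-air after throw: [b1@5:R b3@6:L b2@7:R]
Beat 3 (R): throw ball4 h=5 -> lands@8:L; in-air after throw: [b1@5:R b3@6:L b2@7:R b4@8:L]
Beat 4 (L): throw ball5 h=6 -> lands@10:L; in-air after throw: [b1@5:R b3@6:L b2@7:R b4@8:L b5@10:L]
Beat 5 (R): throw ball1 h=4 -> lands@9:R; in-air after throw: [b3@6:L b2@7:R b4@8:L b1@9:R b5@10:L]
Beat 6 (L): throw ball3 h=5 -> lands@11:R; in-air after throw: [b2@7:R b4@8:L b1@9:R b5@10:L b3@11:R]
Beat 7 (R): throw ball2 h=6 -> lands@13:R; in-air after throw: [b4@8:L b1@9:R b5@10:L b3@11:R b2@13:R]
Beat 8 (L): throw ball4 h=4 -> lands@12:L; in-air after throw: [b1@9:R b5@10:L b3@11:R b4@12:L b2@13:R]
Beat 9 (R): throw ball1 h=5 -> lands@14:L; in-air after throw: [b5@10:L b3@11:R b4@12:L b2@13:R b1@14:L]
Beat 10 (L): throw ball5 h=6 -> lands@16:L; in-air after throw: [b3@11:R b4@12:L b2@13:R b1@14:L b5@16:L]
Beat 11 (R): throw ball3 h=4 -> lands@15:R; in-air after throw: [b4@12:L b2@13:R b1@14:L b3@15:R b5@16:L]
Beat 12 (L): throw ball4 h=5 -> lands@17:R; in-air after throw: [b2@13:R b1@14:L b3@15:R b5@16:L b4@17:R]
Beat 13 (R): throw ball2 h=6 -> lands@19:R; in-air after throw: [b1@14:L b3@15:R b5@16:L b4@17:R b2@19:R]
Beat 14 (L): throw ball1 h=4 -> lands@18:L; in-air after throw: [b3@15:R b5@16:L b4@17:R b1@18:L b2@19:R]
Beat 15 (R): throw ball3 h=5 -> lands@20:L; in-air after throw: [b5@16:L b4@17:R b1@18:L b2@19:R b3@20:L]

Answer: ball5:lands@16:L ball4:lands@17:R ball1:lands@18:L ball2:lands@19:R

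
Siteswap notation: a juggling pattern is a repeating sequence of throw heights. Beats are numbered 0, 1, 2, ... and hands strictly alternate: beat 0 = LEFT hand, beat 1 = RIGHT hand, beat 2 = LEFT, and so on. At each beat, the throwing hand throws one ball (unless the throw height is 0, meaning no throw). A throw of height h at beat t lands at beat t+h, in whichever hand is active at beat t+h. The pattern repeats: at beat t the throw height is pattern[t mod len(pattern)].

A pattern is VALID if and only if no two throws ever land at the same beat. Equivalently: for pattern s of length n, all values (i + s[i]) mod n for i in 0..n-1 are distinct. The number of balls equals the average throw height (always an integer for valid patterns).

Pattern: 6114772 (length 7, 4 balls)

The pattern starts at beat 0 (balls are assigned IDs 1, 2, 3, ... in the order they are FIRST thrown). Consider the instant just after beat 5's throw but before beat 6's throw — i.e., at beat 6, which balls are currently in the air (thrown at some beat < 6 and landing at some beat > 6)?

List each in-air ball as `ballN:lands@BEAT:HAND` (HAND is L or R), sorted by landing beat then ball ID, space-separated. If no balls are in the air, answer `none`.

Beat 0 (L): throw ball1 h=6 -> lands@6:L; in-air after throw: [b1@6:L]
Beat 1 (R): throw ball2 h=1 -> lands@2:L; in-air after throw: [b2@2:L b1@6:L]
Beat 2 (L): throw ball2 h=1 -> lands@3:R; in-air after throw: [b2@3:R b1@6:L]
Beat 3 (R): throw ball2 h=4 -> lands@7:R; in-air after throw: [b1@6:L b2@7:R]
Beat 4 (L): throw ball3 h=7 -> lands@11:R; in-air after throw: [b1@6:L b2@7:R b3@11:R]
Beat 5 (R): throw ball4 h=7 -> lands@12:L; in-air after throw: [b1@6:L b2@7:R b3@11:R b4@12:L]
Beat 6 (L): throw ball1 h=2 -> lands@8:L; in-air after throw: [b2@7:R b1@8:L b3@11:R b4@12:L]

Answer: ball2:lands@7:R ball3:lands@11:R ball4:lands@12:L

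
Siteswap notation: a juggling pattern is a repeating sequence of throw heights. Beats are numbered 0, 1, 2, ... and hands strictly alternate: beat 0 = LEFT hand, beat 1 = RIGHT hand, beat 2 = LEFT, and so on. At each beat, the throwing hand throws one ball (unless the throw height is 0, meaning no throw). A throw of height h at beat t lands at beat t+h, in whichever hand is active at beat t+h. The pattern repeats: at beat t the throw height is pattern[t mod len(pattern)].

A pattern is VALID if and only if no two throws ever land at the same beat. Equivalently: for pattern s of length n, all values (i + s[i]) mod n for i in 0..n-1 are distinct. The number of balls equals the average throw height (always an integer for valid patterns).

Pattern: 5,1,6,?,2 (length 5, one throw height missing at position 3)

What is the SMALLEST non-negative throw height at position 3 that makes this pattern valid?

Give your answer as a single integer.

Answer: 1

Derivation:
i=0: (0 + 5) mod 5 = 0
i=1: (1 + 1) mod 5 = 2
i=2: (2 + 6) mod 5 = 3
i=3: s[i]=? (unknown)
i=4: (4 + 2) mod 5 = 1
Known residues: [0, 1, 2, 3]; need a permutation of 0..4, so missing residue r = 4
Need (3 + s) mod 5 = 4; smallest s = (4 - 3) mod 5 = 1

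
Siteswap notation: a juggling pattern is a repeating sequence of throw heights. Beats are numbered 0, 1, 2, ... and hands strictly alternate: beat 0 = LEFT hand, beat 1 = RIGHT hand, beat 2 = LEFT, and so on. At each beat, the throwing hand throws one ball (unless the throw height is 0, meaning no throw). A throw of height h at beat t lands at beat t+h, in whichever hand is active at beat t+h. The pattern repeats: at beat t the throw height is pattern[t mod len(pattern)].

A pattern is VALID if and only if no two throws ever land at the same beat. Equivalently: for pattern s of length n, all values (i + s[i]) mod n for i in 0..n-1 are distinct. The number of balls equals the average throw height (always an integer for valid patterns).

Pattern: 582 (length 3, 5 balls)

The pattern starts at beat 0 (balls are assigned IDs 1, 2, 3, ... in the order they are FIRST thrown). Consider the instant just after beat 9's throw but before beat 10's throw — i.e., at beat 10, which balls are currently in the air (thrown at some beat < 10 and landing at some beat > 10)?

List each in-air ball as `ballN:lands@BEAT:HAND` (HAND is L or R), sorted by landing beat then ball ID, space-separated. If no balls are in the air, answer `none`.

Beat 0 (L): throw ball1 h=5 -> lands@5:R; in-air after throw: [b1@5:R]
Beat 1 (R): throw ball2 h=8 -> lands@9:R; in-air after throw: [b1@5:R b2@9:R]
Beat 2 (L): throw ball3 h=2 -> lands@4:L; in-air after throw: [b3@4:L b1@5:R b2@9:R]
Beat 3 (R): throw ball4 h=5 -> lands@8:L; in-air after throw: [b3@4:L b1@5:R b4@8:L b2@9:R]
Beat 4 (L): throw ball3 h=8 -> lands@12:L; in-air after throw: [b1@5:R b4@8:L b2@9:R b3@12:L]
Beat 5 (R): throw ball1 h=2 -> lands@7:R; in-air after throw: [b1@7:R b4@8:L b2@9:R b3@12:L]
Beat 6 (L): throw ball5 h=5 -> lands@11:R; in-air after throw: [b1@7:R b4@8:L b2@9:R b5@11:R b3@12:L]
Beat 7 (R): throw ball1 h=8 -> lands@15:R; in-air after throw: [b4@8:L b2@9:R b5@11:R b3@12:L b1@15:R]
Beat 8 (L): throw ball4 h=2 -> lands@10:L; in-air after throw: [b2@9:R b4@10:L b5@11:R b3@12:L b1@15:R]
Beat 9 (R): throw ball2 h=5 -> lands@14:L; in-air after throw: [b4@10:L b5@11:R b3@12:L b2@14:L b1@15:R]
Beat 10 (L): throw ball4 h=8 -> lands@18:L; in-air after throw: [b5@11:R b3@12:L b2@14:L b1@15:R b4@18:L]

Answer: ball5:lands@11:R ball3:lands@12:L ball2:lands@14:L ball1:lands@15:R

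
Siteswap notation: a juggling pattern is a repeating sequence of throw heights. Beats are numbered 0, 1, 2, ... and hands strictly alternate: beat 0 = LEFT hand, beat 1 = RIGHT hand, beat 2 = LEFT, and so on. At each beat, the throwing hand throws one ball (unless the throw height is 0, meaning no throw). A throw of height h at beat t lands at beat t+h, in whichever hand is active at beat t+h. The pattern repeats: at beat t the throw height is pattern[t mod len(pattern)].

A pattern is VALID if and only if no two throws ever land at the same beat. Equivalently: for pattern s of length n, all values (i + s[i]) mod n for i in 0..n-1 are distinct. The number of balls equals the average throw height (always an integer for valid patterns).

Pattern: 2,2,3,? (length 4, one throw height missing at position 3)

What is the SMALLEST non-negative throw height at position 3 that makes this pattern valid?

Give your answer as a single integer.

i=0: (0 + 2) mod 4 = 2
i=1: (1 + 2) mod 4 = 3
i=2: (2 + 3) mod 4 = 1
i=3: s[i]=? (unknown)
Known residues: [1, 2, 3]; need a permutation of 0..3, so missing residue r = 0
Need (3 + s) mod 4 = 0; smallest s = (0 - 3) mod 4 = 1

Answer: 1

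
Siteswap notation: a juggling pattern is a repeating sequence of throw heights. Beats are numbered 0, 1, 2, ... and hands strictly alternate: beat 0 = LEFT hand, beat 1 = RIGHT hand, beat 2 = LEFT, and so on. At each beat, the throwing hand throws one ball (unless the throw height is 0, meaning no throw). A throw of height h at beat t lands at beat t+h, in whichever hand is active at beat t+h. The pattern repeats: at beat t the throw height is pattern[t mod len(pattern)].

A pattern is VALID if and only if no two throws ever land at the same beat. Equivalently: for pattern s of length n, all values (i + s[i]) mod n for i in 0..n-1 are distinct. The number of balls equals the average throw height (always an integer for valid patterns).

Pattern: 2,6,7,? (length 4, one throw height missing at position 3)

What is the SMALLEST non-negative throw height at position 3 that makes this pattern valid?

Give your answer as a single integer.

i=0: (0 + 2) mod 4 = 2
i=1: (1 + 6) mod 4 = 3
i=2: (2 + 7) mod 4 = 1
i=3: s[i]=? (unknown)
Known residues: [1, 2, 3]; need a permutation of 0..3, so missing residue r = 0
Need (3 + s) mod 4 = 0; smallest s = (0 - 3) mod 4 = 1

Answer: 1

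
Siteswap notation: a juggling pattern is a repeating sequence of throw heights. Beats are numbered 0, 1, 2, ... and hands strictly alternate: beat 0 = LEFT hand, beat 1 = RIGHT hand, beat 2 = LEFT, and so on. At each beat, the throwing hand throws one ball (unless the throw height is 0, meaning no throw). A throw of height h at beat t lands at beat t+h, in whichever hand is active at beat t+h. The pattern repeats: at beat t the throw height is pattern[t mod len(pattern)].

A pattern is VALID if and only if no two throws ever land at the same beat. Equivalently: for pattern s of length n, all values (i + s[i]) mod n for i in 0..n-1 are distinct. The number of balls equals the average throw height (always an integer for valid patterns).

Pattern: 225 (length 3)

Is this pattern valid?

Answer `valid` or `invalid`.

Answer: valid

Derivation:
i=0: (i + s[i]) mod n = (0 + 2) mod 3 = 2
i=1: (i + s[i]) mod n = (1 + 2) mod 3 = 0
i=2: (i + s[i]) mod n = (2 + 5) mod 3 = 1
Residues: [2, 0, 1], distinct: True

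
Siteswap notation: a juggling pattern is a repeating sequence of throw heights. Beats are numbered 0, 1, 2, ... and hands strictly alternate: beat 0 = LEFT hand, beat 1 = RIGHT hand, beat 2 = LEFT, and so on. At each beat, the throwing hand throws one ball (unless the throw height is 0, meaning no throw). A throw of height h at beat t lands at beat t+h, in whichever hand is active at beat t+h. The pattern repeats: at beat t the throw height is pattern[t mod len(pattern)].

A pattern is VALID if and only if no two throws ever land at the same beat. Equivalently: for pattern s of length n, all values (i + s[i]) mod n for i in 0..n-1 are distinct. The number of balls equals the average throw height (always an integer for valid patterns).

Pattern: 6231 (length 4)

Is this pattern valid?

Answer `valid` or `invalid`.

Answer: valid

Derivation:
i=0: (i + s[i]) mod n = (0 + 6) mod 4 = 2
i=1: (i + s[i]) mod n = (1 + 2) mod 4 = 3
i=2: (i + s[i]) mod n = (2 + 3) mod 4 = 1
i=3: (i + s[i]) mod n = (3 + 1) mod 4 = 0
Residues: [2, 3, 1, 0], distinct: True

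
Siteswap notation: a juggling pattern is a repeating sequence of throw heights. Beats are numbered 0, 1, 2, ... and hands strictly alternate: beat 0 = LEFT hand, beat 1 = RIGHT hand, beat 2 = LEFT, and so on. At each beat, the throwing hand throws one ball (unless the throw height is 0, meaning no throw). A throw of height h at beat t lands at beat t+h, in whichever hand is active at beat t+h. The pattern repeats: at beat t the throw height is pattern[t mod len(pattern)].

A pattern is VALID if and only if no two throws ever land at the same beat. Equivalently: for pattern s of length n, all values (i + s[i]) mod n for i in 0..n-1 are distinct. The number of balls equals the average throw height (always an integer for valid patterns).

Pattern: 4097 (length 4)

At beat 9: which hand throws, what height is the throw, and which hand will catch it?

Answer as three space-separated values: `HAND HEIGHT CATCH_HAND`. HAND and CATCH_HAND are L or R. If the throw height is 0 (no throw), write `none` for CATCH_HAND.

Beat 9: 9 mod 2 = 1, so hand = R
Throw height = pattern[9 mod 4] = pattern[1] = 0

Answer: R 0 none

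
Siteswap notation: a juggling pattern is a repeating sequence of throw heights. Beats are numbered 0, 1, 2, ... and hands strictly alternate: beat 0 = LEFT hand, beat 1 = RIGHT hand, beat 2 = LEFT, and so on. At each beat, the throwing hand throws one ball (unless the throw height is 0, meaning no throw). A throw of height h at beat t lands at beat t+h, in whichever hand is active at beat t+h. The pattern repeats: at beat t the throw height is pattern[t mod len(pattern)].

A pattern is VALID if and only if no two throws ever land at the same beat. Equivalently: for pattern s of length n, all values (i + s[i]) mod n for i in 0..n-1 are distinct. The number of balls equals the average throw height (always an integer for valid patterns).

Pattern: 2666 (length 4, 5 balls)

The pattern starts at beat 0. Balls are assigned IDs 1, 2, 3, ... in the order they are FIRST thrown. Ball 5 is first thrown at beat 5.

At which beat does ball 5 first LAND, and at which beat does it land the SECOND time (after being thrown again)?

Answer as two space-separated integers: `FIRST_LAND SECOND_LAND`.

Answer: 11 17

Derivation:
Beat 0 (L): throw ball1 h=2 -> lands@2:L; in-air after throw: [b1@2:L]
Beat 1 (R): throw ball2 h=6 -> lands@7:R; in-air after throw: [b1@2:L b2@7:R]
Beat 2 (L): throw ball1 h=6 -> lands@8:L; in-air after throw: [b2@7:R b1@8:L]
Beat 3 (R): throw ball3 h=6 -> lands@9:R; in-air after throw: [b2@7:R b1@8:L b3@9:R]
Beat 4 (L): throw ball4 h=2 -> lands@6:L; in-air after throw: [b4@6:L b2@7:R b1@8:L b3@9:R]
Beat 5 (R): throw ball5 h=6 -> lands@11:R; in-air after throw: [b4@6:L b2@7:R b1@8:L b3@9:R b5@11:R]
Beat 6 (L): throw ball4 h=6 -> lands@12:L; in-air after throw: [b2@7:R b1@8:L b3@9:R b5@11:R b4@12:L]
Beat 7 (R): throw ball2 h=6 -> lands@13:R; in-air after throw: [b1@8:L b3@9:R b5@11:R b4@12:L b2@13:R]
Beat 8 (L): throw ball1 h=2 -> lands@10:L; in-air after throw: [b3@9:R b1@10:L b5@11:R b4@12:L b2@13:R]
Beat 9 (R): throw ball3 h=6 -> lands@15:R; in-air after throw: [b1@10:L b5@11:R b4@12:L b2@13:R b3@15:R]
Beat 10 (L): throw ball1 h=6 -> lands@16:L; in-air after throw: [b5@11:R b4@12:L b2@13:R b3@15:R b1@16:L]
Beat 11 (R): throw ball5 h=6 -> lands@17:R; in-air after throw: [b4@12:L b2@13:R b3@15:R b1@16:L b5@17:R]
Beat 12 (L): throw ball4 h=2 -> lands@14:L; in-air after throw: [b2@13:R b4@14:L b3@15:R b1@16:L b5@17:R]
Beat 13 (R): throw ball2 h=6 -> lands@19:R; in-air after throw: [b4@14:L b3@15:R b1@16:L b5@17:R b2@19:R]
Beat 14 (L): throw ball4 h=6 -> lands@20:L; in-air after throw: [b3@15:R b1@16:L b5@17:R b2@19:R b4@20:L]
Beat 15 (R): throw ball3 h=6 -> lands@21:R; in-air after throw: [b1@16:L b5@17:R b2@19:R b4@20:L b3@21:R]
Beat 16 (L): throw ball1 h=2 -> lands@18:L; in-air after throw: [b5@17:R b1@18:L b2@19:R b4@20:L b3@21:R]
Beat 17 (R): throw ball5 h=6 -> lands@23:R; in-air after throw: [b1@18:L b2@19:R b4@20:L b3@21:R b5@23:R]
Ball 5: thrown@5 h=6 -> first land @11; rethrown@11 h=6 -> second land @17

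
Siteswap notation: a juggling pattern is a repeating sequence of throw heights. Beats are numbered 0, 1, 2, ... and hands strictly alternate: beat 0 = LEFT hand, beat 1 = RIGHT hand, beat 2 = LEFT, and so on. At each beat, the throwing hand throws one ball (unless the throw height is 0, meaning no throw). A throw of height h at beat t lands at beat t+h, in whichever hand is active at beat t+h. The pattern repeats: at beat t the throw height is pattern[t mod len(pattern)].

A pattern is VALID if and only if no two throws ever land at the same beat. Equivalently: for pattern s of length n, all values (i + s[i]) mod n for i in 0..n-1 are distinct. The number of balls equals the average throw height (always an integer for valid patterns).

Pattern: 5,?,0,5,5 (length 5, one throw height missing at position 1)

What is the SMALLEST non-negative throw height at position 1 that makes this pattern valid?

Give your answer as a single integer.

i=0: (0 + 5) mod 5 = 0
i=1: s[i]=? (unknown)
i=2: (2 + 0) mod 5 = 2
i=3: (3 + 5) mod 5 = 3
i=4: (4 + 5) mod 5 = 4
Known residues: [0, 2, 3, 4]; need a permutation of 0..4, so missing residue r = 1
Need (1 + s) mod 5 = 1; smallest s = (1 - 1) mod 5 = 0

Answer: 0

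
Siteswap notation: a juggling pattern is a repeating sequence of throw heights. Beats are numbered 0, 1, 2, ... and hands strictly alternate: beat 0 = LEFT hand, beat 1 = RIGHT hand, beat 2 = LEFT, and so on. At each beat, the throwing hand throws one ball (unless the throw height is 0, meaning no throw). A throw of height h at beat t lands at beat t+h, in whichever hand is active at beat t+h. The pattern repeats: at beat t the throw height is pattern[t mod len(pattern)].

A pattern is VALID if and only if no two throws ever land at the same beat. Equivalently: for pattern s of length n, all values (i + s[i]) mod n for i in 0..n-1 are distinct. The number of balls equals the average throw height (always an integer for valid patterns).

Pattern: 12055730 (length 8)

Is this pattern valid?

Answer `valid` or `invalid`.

i=0: (i + s[i]) mod n = (0 + 1) mod 8 = 1
i=1: (i + s[i]) mod n = (1 + 2) mod 8 = 3
i=2: (i + s[i]) mod n = (2 + 0) mod 8 = 2
i=3: (i + s[i]) mod n = (3 + 5) mod 8 = 0
i=4: (i + s[i]) mod n = (4 + 5) mod 8 = 1
i=5: (i + s[i]) mod n = (5 + 7) mod 8 = 4
i=6: (i + s[i]) mod n = (6 + 3) mod 8 = 1
i=7: (i + s[i]) mod n = (7 + 0) mod 8 = 7
Residues: [1, 3, 2, 0, 1, 4, 1, 7], distinct: False

Answer: invalid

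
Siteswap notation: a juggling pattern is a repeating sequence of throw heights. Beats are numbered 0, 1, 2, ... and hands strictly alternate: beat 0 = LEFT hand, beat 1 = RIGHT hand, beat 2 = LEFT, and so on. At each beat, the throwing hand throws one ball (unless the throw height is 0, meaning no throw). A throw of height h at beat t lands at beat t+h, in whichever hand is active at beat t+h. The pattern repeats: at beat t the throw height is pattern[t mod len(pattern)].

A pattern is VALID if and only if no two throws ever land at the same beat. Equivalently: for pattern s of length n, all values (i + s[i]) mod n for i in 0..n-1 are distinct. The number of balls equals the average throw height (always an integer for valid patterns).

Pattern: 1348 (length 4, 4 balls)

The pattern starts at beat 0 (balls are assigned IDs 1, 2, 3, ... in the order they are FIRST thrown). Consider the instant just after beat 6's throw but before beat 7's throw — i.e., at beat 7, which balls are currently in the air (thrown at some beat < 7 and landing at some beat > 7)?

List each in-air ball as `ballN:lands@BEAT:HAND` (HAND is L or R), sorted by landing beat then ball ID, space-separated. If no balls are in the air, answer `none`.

Answer: ball1:lands@8:L ball2:lands@10:L ball3:lands@11:R

Derivation:
Beat 0 (L): throw ball1 h=1 -> lands@1:R; in-air after throw: [b1@1:R]
Beat 1 (R): throw ball1 h=3 -> lands@4:L; in-air after throw: [b1@4:L]
Beat 2 (L): throw ball2 h=4 -> lands@6:L; in-air after throw: [b1@4:L b2@6:L]
Beat 3 (R): throw ball3 h=8 -> lands@11:R; in-air after throw: [b1@4:L b2@6:L b3@11:R]
Beat 4 (L): throw ball1 h=1 -> lands@5:R; in-air after throw: [b1@5:R b2@6:L b3@11:R]
Beat 5 (R): throw ball1 h=3 -> lands@8:L; in-air after throw: [b2@6:L b1@8:L b3@11:R]
Beat 6 (L): throw ball2 h=4 -> lands@10:L; in-air after throw: [b1@8:L b2@10:L b3@11:R]
Beat 7 (R): throw ball4 h=8 -> lands@15:R; in-air after throw: [b1@8:L b2@10:L b3@11:R b4@15:R]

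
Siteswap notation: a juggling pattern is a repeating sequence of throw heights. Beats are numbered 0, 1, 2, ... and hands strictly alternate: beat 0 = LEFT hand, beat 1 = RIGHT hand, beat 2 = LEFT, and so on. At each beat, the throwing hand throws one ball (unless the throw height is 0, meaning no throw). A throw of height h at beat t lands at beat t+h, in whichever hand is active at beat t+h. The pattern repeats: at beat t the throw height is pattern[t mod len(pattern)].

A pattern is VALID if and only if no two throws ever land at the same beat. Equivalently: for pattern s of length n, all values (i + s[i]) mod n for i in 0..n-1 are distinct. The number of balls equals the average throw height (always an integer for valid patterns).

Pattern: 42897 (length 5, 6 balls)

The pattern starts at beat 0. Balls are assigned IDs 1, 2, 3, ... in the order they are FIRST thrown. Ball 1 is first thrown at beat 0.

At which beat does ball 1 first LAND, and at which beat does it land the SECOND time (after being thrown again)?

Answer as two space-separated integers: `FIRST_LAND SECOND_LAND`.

Answer: 4 11

Derivation:
Beat 0 (L): throw ball1 h=4 -> lands@4:L; in-air after throw: [b1@4:L]
Beat 1 (R): throw ball2 h=2 -> lands@3:R; in-air after throw: [b2@3:R b1@4:L]
Beat 2 (L): throw ball3 h=8 -> lands@10:L; in-air after throw: [b2@3:R b1@4:L b3@10:L]
Beat 3 (R): throw ball2 h=9 -> lands@12:L; in-air after throw: [b1@4:L b3@10:L b2@12:L]
Beat 4 (L): throw ball1 h=7 -> lands@11:R; in-air after throw: [b3@10:L b1@11:R b2@12:L]
Beat 5 (R): throw ball4 h=4 -> lands@9:R; in-air after throw: [b4@9:R b3@10:L b1@11:R b2@12:L]
Beat 6 (L): throw ball5 h=2 -> lands@8:L; in-air after throw: [b5@8:L b4@9:R b3@10:L b1@11:R b2@12:L]
Beat 7 (R): throw ball6 h=8 -> lands@15:R; in-air after throw: [b5@8:L b4@9:R b3@10:L b1@11:R b2@12:L b6@15:R]
Beat 8 (L): throw ball5 h=9 -> lands@17:R; in-air after throw: [b4@9:R b3@10:L b1@11:R b2@12:L b6@15:R b5@17:R]
Beat 9 (R): throw ball4 h=7 -> lands@16:L; in-air after throw: [b3@10:L b1@11:R b2@12:L b6@15:R b4@16:L b5@17:R]
Beat 10 (L): throw ball3 h=4 -> lands@14:L; in-air after throw: [b1@11:R b2@12:L b3@14:L b6@15:R b4@16:L b5@17:R]
Beat 11 (R): throw ball1 h=2 -> lands@13:R; in-air after throw: [b2@12:L b1@13:R b3@14:L b6@15:R b4@16:L b5@17:R]
Ball 1: thrown@0 h=4 -> first land @4; rethrown@4 h=7 -> second land @11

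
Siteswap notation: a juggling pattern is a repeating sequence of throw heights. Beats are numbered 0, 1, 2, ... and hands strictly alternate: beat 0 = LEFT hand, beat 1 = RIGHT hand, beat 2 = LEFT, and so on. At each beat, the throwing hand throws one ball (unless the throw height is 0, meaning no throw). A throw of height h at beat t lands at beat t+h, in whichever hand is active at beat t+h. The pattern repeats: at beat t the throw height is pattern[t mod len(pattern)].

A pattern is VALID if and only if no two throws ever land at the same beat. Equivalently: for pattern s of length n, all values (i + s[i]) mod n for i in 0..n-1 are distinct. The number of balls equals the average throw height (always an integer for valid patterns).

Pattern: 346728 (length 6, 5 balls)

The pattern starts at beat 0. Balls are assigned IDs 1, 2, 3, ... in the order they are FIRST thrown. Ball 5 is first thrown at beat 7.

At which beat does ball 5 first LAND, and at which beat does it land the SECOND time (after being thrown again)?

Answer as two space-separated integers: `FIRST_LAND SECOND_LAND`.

Answer: 11 19

Derivation:
Beat 0 (L): throw ball1 h=3 -> lands@3:R; in-air after throw: [b1@3:R]
Beat 1 (R): throw ball2 h=4 -> lands@5:R; in-air after throw: [b1@3:R b2@5:R]
Beat 2 (L): throw ball3 h=6 -> lands@8:L; in-air after throw: [b1@3:R b2@5:R b3@8:L]
Beat 3 (R): throw ball1 h=7 -> lands@10:L; in-air after throw: [b2@5:R b3@8:L b1@10:L]
Beat 4 (L): throw ball4 h=2 -> lands@6:L; in-air after throw: [b2@5:R b4@6:L b3@8:L b1@10:L]
Beat 5 (R): throw ball2 h=8 -> lands@13:R; in-air after throw: [b4@6:L b3@8:L b1@10:L b2@13:R]
Beat 6 (L): throw ball4 h=3 -> lands@9:R; in-air after throw: [b3@8:L b4@9:R b1@10:L b2@13:R]
Beat 7 (R): throw ball5 h=4 -> lands@11:R; in-air after throw: [b3@8:L b4@9:R b1@10:L b5@11:R b2@13:R]
Beat 8 (L): throw ball3 h=6 -> lands@14:L; in-air after throw: [b4@9:R b1@10:L b5@11:R b2@13:R b3@14:L]
Beat 9 (R): throw ball4 h=7 -> lands@16:L; in-air after throw: [b1@10:L b5@11:R b2@13:R b3@14:L b4@16:L]
Beat 10 (L): throw ball1 h=2 -> lands@12:L; in-air after throw: [b5@11:R b1@12:L b2@13:R b3@14:L b4@16:L]
Beat 11 (R): throw ball5 h=8 -> lands@19:R; in-air after throw: [b1@12:L b2@13:R b3@14:L b4@16:L b5@19:R]
Beat 12 (L): throw ball1 h=3 -> lands@15:R; in-air after throw: [b2@13:R b3@14:L b1@15:R b4@16:L b5@19:R]
Beat 13 (R): throw ball2 h=4 -> lands@17:R; in-air after throw: [b3@14:L b1@15:R b4@16:L b2@17:R b5@19:R]
Beat 14 (L): throw ball3 h=6 -> lands@20:L; in-air after throw: [b1@15:R b4@16:L b2@17:R b5@19:R b3@20:L]
Beat 15 (R): throw ball1 h=7 -> lands@22:L; in-air after throw: [b4@16:L b2@17:R b5@19:R b3@20:L b1@22:L]
Beat 16 (L): throw ball4 h=2 -> lands@18:L; in-air after throw: [b2@17:R b4@18:L b5@19:R b3@20:L b1@22:L]
Beat 17 (R): throw ball2 h=8 -> lands@25:R; in-air after throw: [b4@18:L b5@19:R b3@20:L b1@22:L b2@25:R]
Beat 18 (L): throw ball4 h=3 -> lands@21:R; in-air after throw: [b5@19:R b3@20:L b4@21:R b1@22:L b2@25:R]
Beat 19 (R): throw ball5 h=4 -> lands@23:R; in-air after throw: [b3@20:L b4@21:R b1@22:L b5@23:R b2@25:R]
Ball 5: thrown@7 h=4 -> first land @11; rethrown@11 h=8 -> second land @19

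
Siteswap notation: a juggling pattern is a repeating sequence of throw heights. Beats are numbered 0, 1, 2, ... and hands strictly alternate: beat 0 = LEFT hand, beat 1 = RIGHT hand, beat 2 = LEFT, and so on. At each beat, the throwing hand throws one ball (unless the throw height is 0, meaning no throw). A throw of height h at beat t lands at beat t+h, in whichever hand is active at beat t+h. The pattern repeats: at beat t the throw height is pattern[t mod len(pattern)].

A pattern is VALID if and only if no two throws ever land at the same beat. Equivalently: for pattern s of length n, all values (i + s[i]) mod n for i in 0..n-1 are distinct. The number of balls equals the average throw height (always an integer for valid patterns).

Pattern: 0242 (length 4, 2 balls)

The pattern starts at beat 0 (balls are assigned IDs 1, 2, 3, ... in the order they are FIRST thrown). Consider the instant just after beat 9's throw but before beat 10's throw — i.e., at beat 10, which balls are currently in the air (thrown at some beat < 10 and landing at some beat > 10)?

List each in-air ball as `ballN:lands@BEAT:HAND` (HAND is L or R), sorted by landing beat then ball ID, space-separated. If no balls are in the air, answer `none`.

Beat 1 (R): throw ball1 h=2 -> lands@3:R; in-air after throw: [b1@3:R]
Beat 2 (L): throw ball2 h=4 -> lands@6:L; in-air after throw: [b1@3:R b2@6:L]
Beat 3 (R): throw ball1 h=2 -> lands@5:R; in-air after throw: [b1@5:R b2@6:L]
Beat 5 (R): throw ball1 h=2 -> lands@7:R; in-air after throw: [b2@6:L b1@7:R]
Beat 6 (L): throw ball2 h=4 -> lands@10:L; in-air after throw: [b1@7:R b2@10:L]
Beat 7 (R): throw ball1 h=2 -> lands@9:R; in-air after throw: [b1@9:R b2@10:L]
Beat 9 (R): throw ball1 h=2 -> lands@11:R; in-air after throw: [b2@10:L b1@11:R]
Beat 10 (L): throw ball2 h=4 -> lands@14:L; in-air after throw: [b1@11:R b2@14:L]

Answer: ball1:lands@11:R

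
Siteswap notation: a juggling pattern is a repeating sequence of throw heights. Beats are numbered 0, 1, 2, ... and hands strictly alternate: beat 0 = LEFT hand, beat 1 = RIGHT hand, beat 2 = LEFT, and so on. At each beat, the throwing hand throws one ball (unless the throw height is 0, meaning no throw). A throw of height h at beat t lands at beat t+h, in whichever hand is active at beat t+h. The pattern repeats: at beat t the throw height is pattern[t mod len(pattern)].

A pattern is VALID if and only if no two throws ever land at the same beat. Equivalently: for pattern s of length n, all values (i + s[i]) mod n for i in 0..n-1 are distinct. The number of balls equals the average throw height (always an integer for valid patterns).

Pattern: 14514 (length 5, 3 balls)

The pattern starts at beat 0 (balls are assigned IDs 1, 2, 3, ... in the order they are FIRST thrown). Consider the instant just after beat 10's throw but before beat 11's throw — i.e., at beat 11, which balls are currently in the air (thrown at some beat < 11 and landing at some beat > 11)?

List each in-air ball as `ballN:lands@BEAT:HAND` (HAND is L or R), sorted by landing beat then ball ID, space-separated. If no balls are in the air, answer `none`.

Answer: ball2:lands@12:L ball3:lands@13:R

Derivation:
Beat 0 (L): throw ball1 h=1 -> lands@1:R; in-air after throw: [b1@1:R]
Beat 1 (R): throw ball1 h=4 -> lands@5:R; in-air after throw: [b1@5:R]
Beat 2 (L): throw ball2 h=5 -> lands@7:R; in-air after throw: [b1@5:R b2@7:R]
Beat 3 (R): throw ball3 h=1 -> lands@4:L; in-air after throw: [b3@4:L b1@5:R b2@7:R]
Beat 4 (L): throw ball3 h=4 -> lands@8:L; in-air after throw: [b1@5:R b2@7:R b3@8:L]
Beat 5 (R): throw ball1 h=1 -> lands@6:L; in-air after throw: [b1@6:L b2@7:R b3@8:L]
Beat 6 (L): throw ball1 h=4 -> lands@10:L; in-air after throw: [b2@7:R b3@8:L b1@10:L]
Beat 7 (R): throw ball2 h=5 -> lands@12:L; in-air after throw: [b3@8:L b1@10:L b2@12:L]
Beat 8 (L): throw ball3 h=1 -> lands@9:R; in-air after throw: [b3@9:R b1@10:L b2@12:L]
Beat 9 (R): throw ball3 h=4 -> lands@13:R; in-air after throw: [b1@10:L b2@12:L b3@13:R]
Beat 10 (L): throw ball1 h=1 -> lands@11:R; in-air after throw: [b1@11:R b2@12:L b3@13:R]
Beat 11 (R): throw ball1 h=4 -> lands@15:R; in-air after throw: [b2@12:L b3@13:R b1@15:R]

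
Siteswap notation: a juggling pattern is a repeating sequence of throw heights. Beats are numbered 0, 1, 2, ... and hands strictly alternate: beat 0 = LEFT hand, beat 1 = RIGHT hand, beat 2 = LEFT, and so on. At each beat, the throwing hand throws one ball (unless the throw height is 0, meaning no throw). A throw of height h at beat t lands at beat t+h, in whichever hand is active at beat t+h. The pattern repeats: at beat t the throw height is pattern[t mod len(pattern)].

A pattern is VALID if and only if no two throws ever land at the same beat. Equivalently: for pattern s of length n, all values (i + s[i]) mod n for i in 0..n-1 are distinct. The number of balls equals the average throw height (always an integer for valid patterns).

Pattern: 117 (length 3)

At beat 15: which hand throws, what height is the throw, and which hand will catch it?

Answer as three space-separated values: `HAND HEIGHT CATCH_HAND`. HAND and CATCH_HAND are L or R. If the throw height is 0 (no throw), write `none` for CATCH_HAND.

Beat 15: 15 mod 2 = 1, so hand = R
Throw height = pattern[15 mod 3] = pattern[0] = 1
Lands at beat 15+1=16, 16 mod 2 = 0, so catch hand = L

Answer: R 1 L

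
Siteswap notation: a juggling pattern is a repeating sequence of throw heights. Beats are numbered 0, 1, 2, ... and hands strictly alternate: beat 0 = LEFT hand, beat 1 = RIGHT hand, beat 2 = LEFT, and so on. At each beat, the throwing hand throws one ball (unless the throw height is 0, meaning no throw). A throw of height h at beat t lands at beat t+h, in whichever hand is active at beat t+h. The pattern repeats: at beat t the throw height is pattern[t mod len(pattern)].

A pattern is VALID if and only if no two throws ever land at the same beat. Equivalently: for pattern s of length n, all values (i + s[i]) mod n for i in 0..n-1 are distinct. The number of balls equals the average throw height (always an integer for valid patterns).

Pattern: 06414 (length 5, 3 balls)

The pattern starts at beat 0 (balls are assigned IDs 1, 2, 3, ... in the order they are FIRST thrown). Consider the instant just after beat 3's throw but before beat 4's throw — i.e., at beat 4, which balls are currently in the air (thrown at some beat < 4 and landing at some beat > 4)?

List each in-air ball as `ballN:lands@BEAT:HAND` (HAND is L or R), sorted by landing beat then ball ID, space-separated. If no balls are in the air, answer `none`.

Beat 1 (R): throw ball1 h=6 -> lands@7:R; in-air after throw: [b1@7:R]
Beat 2 (L): throw ball2 h=4 -> lands@6:L; in-air after throw: [b2@6:L b1@7:R]
Beat 3 (R): throw ball3 h=1 -> lands@4:L; in-air after throw: [b3@4:L b2@6:L b1@7:R]
Beat 4 (L): throw ball3 h=4 -> lands@8:L; in-air after throw: [b2@6:L b1@7:R b3@8:L]

Answer: ball2:lands@6:L ball1:lands@7:R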